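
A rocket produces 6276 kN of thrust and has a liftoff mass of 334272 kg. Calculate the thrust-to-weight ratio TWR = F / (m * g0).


TWR = 6276000 / (334272 * 9.81) = 1.91

1.91


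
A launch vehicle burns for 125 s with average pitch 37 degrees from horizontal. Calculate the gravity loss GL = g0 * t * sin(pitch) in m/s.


GL = 9.81 * 125 * sin(37 deg) = 738 m/s

738 m/s


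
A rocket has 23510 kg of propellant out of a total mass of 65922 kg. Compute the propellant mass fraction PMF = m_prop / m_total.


PMF = 23510 / 65922 = 0.357

0.357


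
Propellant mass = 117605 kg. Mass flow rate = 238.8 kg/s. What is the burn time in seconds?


tb = 117605 / 238.8 = 492.5 s

492.5 s


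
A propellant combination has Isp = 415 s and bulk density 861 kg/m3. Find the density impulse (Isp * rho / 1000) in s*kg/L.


rho*Isp = 415 * 861 / 1000 = 357 s*kg/L

357 s*kg/L


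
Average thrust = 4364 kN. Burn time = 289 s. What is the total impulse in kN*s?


It = 4364 * 289 = 1261196 kN*s

1261196 kN*s


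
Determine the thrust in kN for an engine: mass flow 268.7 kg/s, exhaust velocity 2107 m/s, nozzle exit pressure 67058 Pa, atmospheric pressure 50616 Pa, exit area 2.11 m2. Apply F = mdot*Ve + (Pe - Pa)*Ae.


F = 268.7 * 2107 + (67058 - 50616) * 2.11 = 600844.0 N = 600.8 kN

600.8 kN


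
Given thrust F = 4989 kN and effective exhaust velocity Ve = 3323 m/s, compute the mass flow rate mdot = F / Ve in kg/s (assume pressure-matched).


mdot = F / Ve = 4989000 / 3323 = 1501.4 kg/s

1501.4 kg/s


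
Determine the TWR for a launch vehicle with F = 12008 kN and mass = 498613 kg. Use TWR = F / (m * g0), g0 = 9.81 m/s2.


TWR = 12008000 / (498613 * 9.81) = 2.45

2.45


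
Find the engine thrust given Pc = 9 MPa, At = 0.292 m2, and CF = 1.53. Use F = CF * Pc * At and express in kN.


F = 1.53 * 9e6 * 0.292 = 4.0208e+06 N = 4020.8 kN

4020.8 kN


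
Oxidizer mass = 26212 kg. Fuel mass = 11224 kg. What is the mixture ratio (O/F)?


MR = 26212 / 11224 = 2.34

2.34


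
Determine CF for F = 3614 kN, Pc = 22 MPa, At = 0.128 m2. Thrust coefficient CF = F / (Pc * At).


CF = 3614000 / (22e6 * 0.128) = 1.28

1.28


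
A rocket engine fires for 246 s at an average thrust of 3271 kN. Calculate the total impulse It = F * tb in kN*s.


It = 3271 * 246 = 804666 kN*s

804666 kN*s


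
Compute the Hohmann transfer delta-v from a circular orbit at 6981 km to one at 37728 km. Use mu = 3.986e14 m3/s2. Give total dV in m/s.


V1 = sqrt(mu/r1) = 7556.31 m/s
dV1 = V1*(sqrt(2*r2/(r1+r2)) - 1) = 2260.25 m/s
V2 = sqrt(mu/r2) = 3250.4 m/s
dV2 = V2*(1 - sqrt(2*r1/(r1+r2))) = 1433.99 m/s
Total dV = 3694 m/s

3694 m/s


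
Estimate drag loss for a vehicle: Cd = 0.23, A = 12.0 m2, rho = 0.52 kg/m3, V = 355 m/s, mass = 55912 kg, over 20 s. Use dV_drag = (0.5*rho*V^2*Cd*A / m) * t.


D = 0.5 * 0.52 * 355^2 * 0.23 * 12.0 = 90435.54 N
a = 90435.54 / 55912 = 1.6175 m/s2
dV = 1.6175 * 20 = 32.3 m/s

32.3 m/s


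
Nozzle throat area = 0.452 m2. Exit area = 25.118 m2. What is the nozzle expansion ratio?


AR = 25.118 / 0.452 = 55.6

55.6


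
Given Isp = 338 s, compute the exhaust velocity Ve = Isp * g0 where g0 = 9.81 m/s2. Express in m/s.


Ve = Isp * g0 = 338 * 9.81 = 3315.8 m/s

3315.8 m/s


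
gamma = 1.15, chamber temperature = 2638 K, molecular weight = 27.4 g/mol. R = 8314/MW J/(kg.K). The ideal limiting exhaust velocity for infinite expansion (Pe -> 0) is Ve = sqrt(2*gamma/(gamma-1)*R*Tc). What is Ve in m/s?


R = 8314 / 27.4 = 303.43 J/(kg.K)
Ve = sqrt(2 * 1.15 / (1.15 - 1) * 303.43 * 2638) = 3503 m/s

3503 m/s


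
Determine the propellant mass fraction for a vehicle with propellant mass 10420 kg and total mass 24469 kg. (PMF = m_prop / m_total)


PMF = 10420 / 24469 = 0.426

0.426


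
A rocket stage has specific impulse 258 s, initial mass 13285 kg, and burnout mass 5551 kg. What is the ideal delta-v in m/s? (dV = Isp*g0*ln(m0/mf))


Ve = 258 * 9.81 = 2530.98 m/s
dV = 2530.98 * ln(13285/5551) = 2209 m/s

2209 m/s


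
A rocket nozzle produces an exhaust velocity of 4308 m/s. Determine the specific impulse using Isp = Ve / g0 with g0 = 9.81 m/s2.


Isp = Ve / g0 = 4308 / 9.81 = 439.1 s

439.1 s


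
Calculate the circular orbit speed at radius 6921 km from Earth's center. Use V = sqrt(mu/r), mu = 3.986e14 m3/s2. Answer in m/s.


V = sqrt(3.986e14 / 6921000) = 7589 m/s

7589 m/s


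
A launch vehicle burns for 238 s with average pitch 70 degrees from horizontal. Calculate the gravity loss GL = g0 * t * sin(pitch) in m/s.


GL = 9.81 * 238 * sin(70 deg) = 2194 m/s

2194 m/s


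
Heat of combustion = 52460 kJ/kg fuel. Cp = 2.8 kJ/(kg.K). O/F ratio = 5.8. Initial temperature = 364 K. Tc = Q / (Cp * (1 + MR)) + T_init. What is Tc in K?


Tc = 52460 / (2.8 * (1 + 5.8)) + 364 = 3119 K

3119 K


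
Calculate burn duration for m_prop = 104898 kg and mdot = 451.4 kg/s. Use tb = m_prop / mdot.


tb = 104898 / 451.4 = 232.4 s

232.4 s


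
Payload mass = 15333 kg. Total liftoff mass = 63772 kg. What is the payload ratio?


PR = 15333 / 63772 = 0.2404

0.2404


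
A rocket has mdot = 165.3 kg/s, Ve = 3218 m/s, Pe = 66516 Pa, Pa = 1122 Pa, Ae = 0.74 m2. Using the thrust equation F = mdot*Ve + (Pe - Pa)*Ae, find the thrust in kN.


F = 165.3 * 3218 + (66516 - 1122) * 0.74 = 580327.0 N = 580.3 kN

580.3 kN


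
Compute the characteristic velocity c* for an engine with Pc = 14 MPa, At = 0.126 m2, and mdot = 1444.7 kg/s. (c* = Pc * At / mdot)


c* = 14e6 * 0.126 / 1444.7 = 1221 m/s

1221 m/s


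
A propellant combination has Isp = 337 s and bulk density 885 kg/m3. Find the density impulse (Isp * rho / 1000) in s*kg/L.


rho*Isp = 337 * 885 / 1000 = 298 s*kg/L

298 s*kg/L


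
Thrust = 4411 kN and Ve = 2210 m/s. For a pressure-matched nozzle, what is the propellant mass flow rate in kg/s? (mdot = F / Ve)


mdot = F / Ve = 4411000 / 2210 = 1995.9 kg/s

1995.9 kg/s


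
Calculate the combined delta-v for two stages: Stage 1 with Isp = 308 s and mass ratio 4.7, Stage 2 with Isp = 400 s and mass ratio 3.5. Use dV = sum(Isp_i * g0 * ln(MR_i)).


dV1 = 308 * 9.81 * ln(4.7) = 4675.9 m/s
dV2 = 400 * 9.81 * ln(3.5) = 4915.8 m/s
Total dV = 4675.9 + 4915.8 = 9591.7 m/s ~ 9592 m/s

9592 m/s


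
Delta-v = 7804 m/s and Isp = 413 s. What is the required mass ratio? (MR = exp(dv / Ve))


Ve = 413 * 9.81 = 4051.53 m/s
MR = exp(7804 / 4051.53) = 6.863

6.863


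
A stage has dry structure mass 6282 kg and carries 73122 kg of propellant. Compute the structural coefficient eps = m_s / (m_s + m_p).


eps = 6282 / (6282 + 73122) = 0.0791

0.0791


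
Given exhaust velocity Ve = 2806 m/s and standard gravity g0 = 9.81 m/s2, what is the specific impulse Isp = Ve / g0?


Isp = Ve / g0 = 2806 / 9.81 = 286.0 s

286.0 s


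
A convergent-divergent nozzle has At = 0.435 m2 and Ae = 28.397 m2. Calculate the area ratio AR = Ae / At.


AR = 28.397 / 0.435 = 65.3

65.3


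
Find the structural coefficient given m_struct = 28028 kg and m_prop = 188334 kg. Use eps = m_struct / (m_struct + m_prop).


eps = 28028 / (28028 + 188334) = 0.1295

0.1295


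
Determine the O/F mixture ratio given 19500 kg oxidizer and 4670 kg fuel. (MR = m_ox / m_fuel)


MR = 19500 / 4670 = 4.18

4.18


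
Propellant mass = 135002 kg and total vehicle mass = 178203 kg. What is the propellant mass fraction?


PMF = 135002 / 178203 = 0.758

0.758


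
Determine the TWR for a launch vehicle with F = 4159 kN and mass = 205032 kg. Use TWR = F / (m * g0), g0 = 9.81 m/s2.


TWR = 4159000 / (205032 * 9.81) = 2.07

2.07


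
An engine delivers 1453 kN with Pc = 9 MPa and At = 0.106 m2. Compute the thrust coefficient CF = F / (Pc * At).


CF = 1453000 / (9e6 * 0.106) = 1.52

1.52


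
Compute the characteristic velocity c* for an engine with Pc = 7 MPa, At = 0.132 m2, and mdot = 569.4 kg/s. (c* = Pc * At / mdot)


c* = 7e6 * 0.132 / 569.4 = 1623 m/s

1623 m/s


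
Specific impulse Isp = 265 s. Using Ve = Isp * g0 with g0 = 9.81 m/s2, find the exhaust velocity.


Ve = Isp * g0 = 265 * 9.81 = 2599.7 m/s

2599.7 m/s


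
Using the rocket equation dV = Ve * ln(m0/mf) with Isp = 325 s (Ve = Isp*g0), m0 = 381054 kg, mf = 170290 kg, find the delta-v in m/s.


Ve = 325 * 9.81 = 3188.25 m/s
dV = 3188.25 * ln(381054/170290) = 2568 m/s

2568 m/s


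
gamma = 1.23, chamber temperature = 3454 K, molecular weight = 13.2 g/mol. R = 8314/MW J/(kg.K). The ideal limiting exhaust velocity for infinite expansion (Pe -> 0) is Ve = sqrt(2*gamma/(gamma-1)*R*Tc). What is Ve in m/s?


R = 8314 / 13.2 = 629.85 J/(kg.K)
Ve = sqrt(2 * 1.23 / (1.23 - 1) * 629.85 * 3454) = 4824 m/s

4824 m/s


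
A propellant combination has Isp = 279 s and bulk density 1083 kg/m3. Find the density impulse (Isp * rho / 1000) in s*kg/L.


rho*Isp = 279 * 1083 / 1000 = 302 s*kg/L

302 s*kg/L


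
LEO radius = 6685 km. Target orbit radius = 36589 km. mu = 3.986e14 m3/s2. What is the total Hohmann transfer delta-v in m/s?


V1 = sqrt(mu/r1) = 7721.79 m/s
dV1 = V1*(sqrt(2*r2/(r1+r2)) - 1) = 2319.62 m/s
V2 = sqrt(mu/r2) = 3300.6 m/s
dV2 = V2*(1 - sqrt(2*r1/(r1+r2))) = 1465.99 m/s
Total dV = 3786 m/s

3786 m/s


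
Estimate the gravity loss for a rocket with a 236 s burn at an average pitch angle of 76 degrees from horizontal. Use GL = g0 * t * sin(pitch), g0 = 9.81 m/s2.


GL = 9.81 * 236 * sin(76 deg) = 2246 m/s

2246 m/s


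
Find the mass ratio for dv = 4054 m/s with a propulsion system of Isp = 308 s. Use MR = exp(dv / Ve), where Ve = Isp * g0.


Ve = 308 * 9.81 = 3021.48 m/s
MR = exp(4054 / 3021.48) = 3.826

3.826


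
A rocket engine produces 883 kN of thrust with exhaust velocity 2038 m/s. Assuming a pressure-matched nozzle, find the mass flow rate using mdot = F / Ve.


mdot = F / Ve = 883000 / 2038 = 433.3 kg/s

433.3 kg/s


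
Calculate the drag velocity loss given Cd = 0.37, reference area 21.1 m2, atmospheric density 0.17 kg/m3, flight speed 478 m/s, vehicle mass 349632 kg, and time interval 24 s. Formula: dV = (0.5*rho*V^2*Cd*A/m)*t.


D = 0.5 * 0.17 * 478^2 * 0.37 * 21.1 = 151620.84 N
a = 151620.84 / 349632 = 0.4337 m/s2
dV = 0.4337 * 24 = 10.4 m/s

10.4 m/s


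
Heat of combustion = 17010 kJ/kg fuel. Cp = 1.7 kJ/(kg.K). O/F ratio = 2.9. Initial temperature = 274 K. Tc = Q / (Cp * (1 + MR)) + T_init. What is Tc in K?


Tc = 17010 / (1.7 * (1 + 2.9)) + 274 = 2840 K

2840 K


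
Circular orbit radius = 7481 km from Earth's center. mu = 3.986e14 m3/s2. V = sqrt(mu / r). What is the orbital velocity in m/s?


V = sqrt(3.986e14 / 7481000) = 7299 m/s

7299 m/s


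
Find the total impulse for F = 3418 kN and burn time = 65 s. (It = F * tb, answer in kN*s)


It = 3418 * 65 = 222170 kN*s

222170 kN*s


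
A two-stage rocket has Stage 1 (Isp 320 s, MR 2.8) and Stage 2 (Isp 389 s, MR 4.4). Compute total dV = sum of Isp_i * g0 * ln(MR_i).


dV1 = 320 * 9.81 * ln(2.8) = 3232.2 m/s
dV2 = 389 * 9.81 * ln(4.4) = 5653.9 m/s
Total dV = 3232.2 + 5653.9 = 8886.1 m/s ~ 8886 m/s

8886 m/s


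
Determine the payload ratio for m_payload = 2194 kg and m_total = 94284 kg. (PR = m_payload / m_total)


PR = 2194 / 94284 = 0.0233

0.0233


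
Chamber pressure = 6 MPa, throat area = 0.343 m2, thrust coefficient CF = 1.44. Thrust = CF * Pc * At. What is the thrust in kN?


F = 1.44 * 6e6 * 0.343 = 2.9635e+06 N = 2963.5 kN

2963.5 kN


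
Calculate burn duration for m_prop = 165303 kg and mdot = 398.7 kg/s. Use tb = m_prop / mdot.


tb = 165303 / 398.7 = 414.6 s

414.6 s


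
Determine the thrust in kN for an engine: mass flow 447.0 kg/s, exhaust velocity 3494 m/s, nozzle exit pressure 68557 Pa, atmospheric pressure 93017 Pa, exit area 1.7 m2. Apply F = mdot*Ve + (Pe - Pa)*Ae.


F = 447.0 * 3494 + (68557 - 93017) * 1.7 = 1.5202e+06 N = 1520.2 kN

1520.2 kN


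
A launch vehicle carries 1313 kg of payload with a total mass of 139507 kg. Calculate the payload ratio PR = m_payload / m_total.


PR = 1313 / 139507 = 0.0094

0.0094


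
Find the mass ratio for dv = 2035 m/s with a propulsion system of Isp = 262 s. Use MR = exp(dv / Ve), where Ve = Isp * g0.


Ve = 262 * 9.81 = 2570.22 m/s
MR = exp(2035 / 2570.22) = 2.207

2.207


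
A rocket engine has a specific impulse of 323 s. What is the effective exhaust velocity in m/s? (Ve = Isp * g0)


Ve = Isp * g0 = 323 * 9.81 = 3168.6 m/s

3168.6 m/s


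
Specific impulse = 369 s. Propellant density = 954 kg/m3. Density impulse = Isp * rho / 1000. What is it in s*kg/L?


rho*Isp = 369 * 954 / 1000 = 352 s*kg/L

352 s*kg/L


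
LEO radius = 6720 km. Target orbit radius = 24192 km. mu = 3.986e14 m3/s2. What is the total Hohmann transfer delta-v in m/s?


V1 = sqrt(mu/r1) = 7701.65 m/s
dV1 = V1*(sqrt(2*r2/(r1+r2)) - 1) = 1933.78 m/s
V2 = sqrt(mu/r2) = 4059.13 m/s
dV2 = V2*(1 - sqrt(2*r1/(r1+r2))) = 1382.62 m/s
Total dV = 3316 m/s

3316 m/s


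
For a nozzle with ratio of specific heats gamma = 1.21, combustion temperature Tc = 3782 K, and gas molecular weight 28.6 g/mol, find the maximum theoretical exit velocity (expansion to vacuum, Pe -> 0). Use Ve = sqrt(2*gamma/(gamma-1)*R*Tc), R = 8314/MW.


R = 8314 / 28.6 = 290.7 J/(kg.K)
Ve = sqrt(2 * 1.21 / (1.21 - 1) * 290.7 * 3782) = 3559 m/s

3559 m/s


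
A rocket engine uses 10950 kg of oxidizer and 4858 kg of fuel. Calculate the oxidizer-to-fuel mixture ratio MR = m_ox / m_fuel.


MR = 10950 / 4858 = 2.25

2.25


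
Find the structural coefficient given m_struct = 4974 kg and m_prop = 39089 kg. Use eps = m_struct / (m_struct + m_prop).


eps = 4974 / (4974 + 39089) = 0.1129

0.1129


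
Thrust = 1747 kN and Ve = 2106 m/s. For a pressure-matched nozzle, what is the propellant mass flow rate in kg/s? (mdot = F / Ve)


mdot = F / Ve = 1747000 / 2106 = 829.5 kg/s

829.5 kg/s


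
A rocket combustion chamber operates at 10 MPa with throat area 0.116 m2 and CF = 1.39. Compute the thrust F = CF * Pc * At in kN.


F = 1.39 * 10e6 * 0.116 = 1.6124e+06 N = 1612.4 kN

1612.4 kN


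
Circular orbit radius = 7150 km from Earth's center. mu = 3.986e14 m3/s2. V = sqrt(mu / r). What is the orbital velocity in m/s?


V = sqrt(3.986e14 / 7150000) = 7466 m/s

7466 m/s


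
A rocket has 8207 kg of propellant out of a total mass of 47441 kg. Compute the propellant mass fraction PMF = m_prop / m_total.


PMF = 8207 / 47441 = 0.173

0.173


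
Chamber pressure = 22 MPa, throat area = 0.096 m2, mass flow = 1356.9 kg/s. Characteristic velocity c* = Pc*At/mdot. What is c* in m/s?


c* = 22e6 * 0.096 / 1356.9 = 1556 m/s

1556 m/s


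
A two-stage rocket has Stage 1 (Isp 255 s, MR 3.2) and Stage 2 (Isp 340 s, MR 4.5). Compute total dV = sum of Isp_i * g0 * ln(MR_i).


dV1 = 255 * 9.81 * ln(3.2) = 2909.7 m/s
dV2 = 340 * 9.81 * ln(4.5) = 5016.7 m/s
Total dV = 2909.7 + 5016.7 = 7926.4 m/s ~ 7926 m/s

7926 m/s


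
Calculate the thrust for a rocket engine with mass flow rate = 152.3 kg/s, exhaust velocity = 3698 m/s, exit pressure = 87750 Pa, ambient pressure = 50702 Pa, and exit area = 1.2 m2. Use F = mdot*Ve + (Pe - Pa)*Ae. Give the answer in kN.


F = 152.3 * 3698 + (87750 - 50702) * 1.2 = 607663.0 N = 607.7 kN

607.7 kN


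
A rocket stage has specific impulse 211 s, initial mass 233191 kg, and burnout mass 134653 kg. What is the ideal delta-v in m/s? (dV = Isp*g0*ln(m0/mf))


Ve = 211 * 9.81 = 2069.91 m/s
dV = 2069.91 * ln(233191/134653) = 1137 m/s

1137 m/s


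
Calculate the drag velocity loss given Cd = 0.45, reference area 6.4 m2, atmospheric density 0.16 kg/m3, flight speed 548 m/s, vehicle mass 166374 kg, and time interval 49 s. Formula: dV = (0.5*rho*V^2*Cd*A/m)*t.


D = 0.5 * 0.16 * 548^2 * 0.45 * 6.4 = 69190.04 N
a = 69190.04 / 166374 = 0.4159 m/s2
dV = 0.4159 * 49 = 20.4 m/s

20.4 m/s


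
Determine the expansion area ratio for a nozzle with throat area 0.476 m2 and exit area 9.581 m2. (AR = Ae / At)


AR = 9.581 / 0.476 = 20.1

20.1


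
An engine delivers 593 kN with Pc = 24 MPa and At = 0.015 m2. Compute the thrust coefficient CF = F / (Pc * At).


CF = 593000 / (24e6 * 0.015) = 1.65

1.65


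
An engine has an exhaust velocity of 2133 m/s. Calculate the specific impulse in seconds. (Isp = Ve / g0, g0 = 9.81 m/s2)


Isp = Ve / g0 = 2133 / 9.81 = 217.4 s

217.4 s


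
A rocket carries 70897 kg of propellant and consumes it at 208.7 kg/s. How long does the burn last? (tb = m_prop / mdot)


tb = 70897 / 208.7 = 339.7 s

339.7 s


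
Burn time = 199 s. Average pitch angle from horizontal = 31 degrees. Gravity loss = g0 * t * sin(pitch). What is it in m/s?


GL = 9.81 * 199 * sin(31 deg) = 1005 m/s

1005 m/s


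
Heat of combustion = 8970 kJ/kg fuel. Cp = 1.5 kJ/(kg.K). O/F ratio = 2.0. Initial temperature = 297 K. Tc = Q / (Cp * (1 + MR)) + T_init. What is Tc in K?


Tc = 8970 / (1.5 * (1 + 2.0)) + 297 = 2290 K

2290 K


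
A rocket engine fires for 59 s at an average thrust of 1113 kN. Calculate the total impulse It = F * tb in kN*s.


It = 1113 * 59 = 65667 kN*s

65667 kN*s


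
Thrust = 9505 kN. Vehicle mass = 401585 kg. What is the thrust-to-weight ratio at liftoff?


TWR = 9505000 / (401585 * 9.81) = 2.41

2.41


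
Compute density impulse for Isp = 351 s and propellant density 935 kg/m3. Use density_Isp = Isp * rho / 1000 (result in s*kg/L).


rho*Isp = 351 * 935 / 1000 = 328 s*kg/L

328 s*kg/L


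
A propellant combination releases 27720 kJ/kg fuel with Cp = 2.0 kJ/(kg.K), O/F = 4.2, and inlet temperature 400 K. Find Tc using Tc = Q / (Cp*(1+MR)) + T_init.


Tc = 27720 / (2.0 * (1 + 4.2)) + 400 = 3065 K

3065 K


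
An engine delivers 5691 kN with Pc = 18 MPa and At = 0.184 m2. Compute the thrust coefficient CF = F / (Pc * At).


CF = 5691000 / (18e6 * 0.184) = 1.72

1.72


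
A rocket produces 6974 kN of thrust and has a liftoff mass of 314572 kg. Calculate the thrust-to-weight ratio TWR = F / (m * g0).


TWR = 6974000 / (314572 * 9.81) = 2.26

2.26


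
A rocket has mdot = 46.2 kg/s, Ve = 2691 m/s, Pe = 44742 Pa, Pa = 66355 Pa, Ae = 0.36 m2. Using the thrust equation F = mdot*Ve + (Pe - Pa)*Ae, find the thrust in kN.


F = 46.2 * 2691 + (44742 - 66355) * 0.36 = 116544.0 N = 116.5 kN

116.5 kN


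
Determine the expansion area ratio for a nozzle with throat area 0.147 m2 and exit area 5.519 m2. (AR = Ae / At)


AR = 5.519 / 0.147 = 37.5

37.5


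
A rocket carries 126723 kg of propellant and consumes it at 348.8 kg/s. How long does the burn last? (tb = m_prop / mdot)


tb = 126723 / 348.8 = 363.3 s

363.3 s


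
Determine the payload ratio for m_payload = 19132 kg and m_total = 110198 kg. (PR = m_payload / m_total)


PR = 19132 / 110198 = 0.1736

0.1736


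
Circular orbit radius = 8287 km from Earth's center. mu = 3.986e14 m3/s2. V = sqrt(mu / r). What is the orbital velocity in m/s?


V = sqrt(3.986e14 / 8287000) = 6935 m/s

6935 m/s


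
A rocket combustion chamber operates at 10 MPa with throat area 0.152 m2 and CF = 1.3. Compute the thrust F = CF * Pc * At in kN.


F = 1.3 * 10e6 * 0.152 = 1.9760e+06 N = 1976.0 kN

1976.0 kN


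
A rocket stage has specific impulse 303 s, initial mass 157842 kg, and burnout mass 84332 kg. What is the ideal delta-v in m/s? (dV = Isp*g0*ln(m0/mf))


Ve = 303 * 9.81 = 2972.43 m/s
dV = 2972.43 * ln(157842/84332) = 1863 m/s

1863 m/s


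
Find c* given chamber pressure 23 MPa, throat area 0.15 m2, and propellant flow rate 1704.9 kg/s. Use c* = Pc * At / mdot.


c* = 23e6 * 0.15 / 1704.9 = 2024 m/s

2024 m/s


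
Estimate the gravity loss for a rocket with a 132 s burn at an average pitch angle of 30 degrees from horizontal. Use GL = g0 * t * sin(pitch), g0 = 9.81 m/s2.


GL = 9.81 * 132 * sin(30 deg) = 647 m/s

647 m/s


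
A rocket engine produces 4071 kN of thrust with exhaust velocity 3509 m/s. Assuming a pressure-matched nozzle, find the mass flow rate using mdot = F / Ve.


mdot = F / Ve = 4071000 / 3509 = 1160.2 kg/s

1160.2 kg/s


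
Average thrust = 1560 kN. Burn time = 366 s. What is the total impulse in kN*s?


It = 1560 * 366 = 570960 kN*s

570960 kN*s


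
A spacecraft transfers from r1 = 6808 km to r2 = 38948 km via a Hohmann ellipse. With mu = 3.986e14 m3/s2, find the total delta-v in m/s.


V1 = sqrt(mu/r1) = 7651.72 m/s
dV1 = V1*(sqrt(2*r2/(r1+r2)) - 1) = 2332.0 m/s
V2 = sqrt(mu/r2) = 3199.09 m/s
dV2 = V2*(1 - sqrt(2*r1/(r1+r2))) = 1453.96 m/s
Total dV = 3786 m/s

3786 m/s


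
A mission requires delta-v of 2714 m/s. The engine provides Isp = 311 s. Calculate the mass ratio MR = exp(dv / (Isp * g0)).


Ve = 311 * 9.81 = 3050.91 m/s
MR = exp(2714 / 3050.91) = 2.434

2.434


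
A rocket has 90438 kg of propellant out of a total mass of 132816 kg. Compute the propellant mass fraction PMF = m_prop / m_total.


PMF = 90438 / 132816 = 0.681

0.681


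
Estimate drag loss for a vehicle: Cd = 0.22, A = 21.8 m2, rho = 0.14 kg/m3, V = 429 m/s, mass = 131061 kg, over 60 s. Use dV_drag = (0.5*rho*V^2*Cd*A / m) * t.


D = 0.5 * 0.14 * 429^2 * 0.22 * 21.8 = 61786.24 N
a = 61786.24 / 131061 = 0.4714 m/s2
dV = 0.4714 * 60 = 28.3 m/s

28.3 m/s


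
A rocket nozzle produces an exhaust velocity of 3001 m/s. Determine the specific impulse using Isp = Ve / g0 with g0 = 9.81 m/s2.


Isp = Ve / g0 = 3001 / 9.81 = 305.9 s

305.9 s


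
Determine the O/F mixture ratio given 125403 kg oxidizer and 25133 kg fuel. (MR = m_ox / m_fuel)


MR = 125403 / 25133 = 4.99

4.99


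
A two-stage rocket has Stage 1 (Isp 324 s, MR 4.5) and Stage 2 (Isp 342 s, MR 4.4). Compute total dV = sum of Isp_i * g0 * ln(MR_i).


dV1 = 324 * 9.81 * ln(4.5) = 4780.6 m/s
dV2 = 342 * 9.81 * ln(4.4) = 4970.8 m/s
Total dV = 4780.6 + 4970.8 = 9751.4 m/s ~ 9751 m/s

9751 m/s


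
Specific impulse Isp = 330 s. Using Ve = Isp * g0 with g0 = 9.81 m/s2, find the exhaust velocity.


Ve = Isp * g0 = 330 * 9.81 = 3237.3 m/s

3237.3 m/s


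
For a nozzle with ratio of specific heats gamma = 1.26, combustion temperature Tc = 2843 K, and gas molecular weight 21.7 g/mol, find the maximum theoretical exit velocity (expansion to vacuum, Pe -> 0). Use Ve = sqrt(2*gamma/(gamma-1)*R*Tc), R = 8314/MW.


R = 8314 / 21.7 = 383.13 J/(kg.K)
Ve = sqrt(2 * 1.26 / (1.26 - 1) * 383.13 * 2843) = 3249 m/s

3249 m/s


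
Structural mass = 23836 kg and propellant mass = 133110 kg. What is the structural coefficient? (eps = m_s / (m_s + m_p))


eps = 23836 / (23836 + 133110) = 0.1519

0.1519


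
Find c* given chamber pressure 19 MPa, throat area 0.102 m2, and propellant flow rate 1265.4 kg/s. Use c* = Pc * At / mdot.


c* = 19e6 * 0.102 / 1265.4 = 1532 m/s

1532 m/s


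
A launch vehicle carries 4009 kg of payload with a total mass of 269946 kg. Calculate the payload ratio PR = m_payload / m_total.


PR = 4009 / 269946 = 0.0149

0.0149


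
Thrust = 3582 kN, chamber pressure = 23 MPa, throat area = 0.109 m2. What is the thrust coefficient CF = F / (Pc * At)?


CF = 3582000 / (23e6 * 0.109) = 1.43

1.43


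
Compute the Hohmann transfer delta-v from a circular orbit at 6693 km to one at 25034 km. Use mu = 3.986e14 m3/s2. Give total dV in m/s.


V1 = sqrt(mu/r1) = 7717.17 m/s
dV1 = V1*(sqrt(2*r2/(r1+r2)) - 1) = 1977.29 m/s
V2 = sqrt(mu/r2) = 3990.28 m/s
dV2 = V2*(1 - sqrt(2*r1/(r1+r2))) = 1398.4 m/s
Total dV = 3376 m/s

3376 m/s


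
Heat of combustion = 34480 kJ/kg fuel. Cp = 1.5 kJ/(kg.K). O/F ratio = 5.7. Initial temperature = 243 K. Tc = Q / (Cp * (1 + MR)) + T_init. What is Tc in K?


Tc = 34480 / (1.5 * (1 + 5.7)) + 243 = 3674 K

3674 K


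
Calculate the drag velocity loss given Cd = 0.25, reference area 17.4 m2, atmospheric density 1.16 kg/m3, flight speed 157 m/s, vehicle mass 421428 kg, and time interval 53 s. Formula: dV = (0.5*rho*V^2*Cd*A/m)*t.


D = 0.5 * 1.16 * 157^2 * 0.25 * 17.4 = 62189.43 N
a = 62189.43 / 421428 = 0.1476 m/s2
dV = 0.1476 * 53 = 7.8 m/s

7.8 m/s


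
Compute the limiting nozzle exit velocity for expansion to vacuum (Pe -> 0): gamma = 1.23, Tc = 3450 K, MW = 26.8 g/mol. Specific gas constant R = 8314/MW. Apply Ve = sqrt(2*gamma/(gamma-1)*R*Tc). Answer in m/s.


R = 8314 / 26.8 = 310.22 J/(kg.K)
Ve = sqrt(2 * 1.23 / (1.23 - 1) * 310.22 * 3450) = 3383 m/s

3383 m/s


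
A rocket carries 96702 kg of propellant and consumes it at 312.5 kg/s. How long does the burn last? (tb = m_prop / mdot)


tb = 96702 / 312.5 = 309.4 s

309.4 s


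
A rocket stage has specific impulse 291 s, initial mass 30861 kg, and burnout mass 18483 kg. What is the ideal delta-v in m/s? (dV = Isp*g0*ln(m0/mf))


Ve = 291 * 9.81 = 2854.71 m/s
dV = 2854.71 * ln(30861/18483) = 1463 m/s

1463 m/s


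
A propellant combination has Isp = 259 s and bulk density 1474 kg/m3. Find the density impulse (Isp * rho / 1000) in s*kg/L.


rho*Isp = 259 * 1474 / 1000 = 382 s*kg/L

382 s*kg/L


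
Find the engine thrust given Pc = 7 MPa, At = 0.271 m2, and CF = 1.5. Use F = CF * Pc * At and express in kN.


F = 1.5 * 7e6 * 0.271 = 2.8455e+06 N = 2845.5 kN

2845.5 kN


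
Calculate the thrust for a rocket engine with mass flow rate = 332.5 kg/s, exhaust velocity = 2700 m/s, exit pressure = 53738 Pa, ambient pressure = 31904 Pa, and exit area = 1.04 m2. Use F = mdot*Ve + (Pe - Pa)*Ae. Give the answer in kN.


F = 332.5 * 2700 + (53738 - 31904) * 1.04 = 920457.0 N = 920.5 kN

920.5 kN


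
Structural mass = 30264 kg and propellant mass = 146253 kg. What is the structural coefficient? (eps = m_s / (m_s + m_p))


eps = 30264 / (30264 + 146253) = 0.1715

0.1715


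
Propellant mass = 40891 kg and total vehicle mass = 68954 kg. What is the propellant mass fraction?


PMF = 40891 / 68954 = 0.593

0.593


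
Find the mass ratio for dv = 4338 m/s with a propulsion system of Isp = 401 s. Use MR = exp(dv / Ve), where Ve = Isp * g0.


Ve = 401 * 9.81 = 3933.81 m/s
MR = exp(4338 / 3933.81) = 3.012

3.012


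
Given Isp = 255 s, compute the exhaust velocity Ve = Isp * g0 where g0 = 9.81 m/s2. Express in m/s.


Ve = Isp * g0 = 255 * 9.81 = 2501.6 m/s

2501.6 m/s


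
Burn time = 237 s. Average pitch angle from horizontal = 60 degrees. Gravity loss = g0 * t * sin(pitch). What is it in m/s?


GL = 9.81 * 237 * sin(60 deg) = 2013 m/s

2013 m/s


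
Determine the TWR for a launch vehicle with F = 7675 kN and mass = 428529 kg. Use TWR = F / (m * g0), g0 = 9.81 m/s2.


TWR = 7675000 / (428529 * 9.81) = 1.83

1.83


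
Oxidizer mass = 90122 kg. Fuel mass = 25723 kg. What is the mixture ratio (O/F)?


MR = 90122 / 25723 = 3.5

3.5


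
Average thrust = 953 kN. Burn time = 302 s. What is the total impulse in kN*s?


It = 953 * 302 = 287806 kN*s

287806 kN*s


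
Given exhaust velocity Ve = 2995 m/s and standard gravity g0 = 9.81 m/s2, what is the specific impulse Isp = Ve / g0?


Isp = Ve / g0 = 2995 / 9.81 = 305.3 s

305.3 s


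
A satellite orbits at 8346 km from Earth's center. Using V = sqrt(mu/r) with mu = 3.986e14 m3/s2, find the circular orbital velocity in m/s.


V = sqrt(3.986e14 / 8346000) = 6911 m/s

6911 m/s


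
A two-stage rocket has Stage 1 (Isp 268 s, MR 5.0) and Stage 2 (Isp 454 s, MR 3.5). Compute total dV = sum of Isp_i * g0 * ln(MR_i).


dV1 = 268 * 9.81 * ln(5.0) = 4231.3 m/s
dV2 = 454 * 9.81 * ln(3.5) = 5579.5 m/s
Total dV = 4231.3 + 5579.5 = 9810.8 m/s ~ 9811 m/s

9811 m/s


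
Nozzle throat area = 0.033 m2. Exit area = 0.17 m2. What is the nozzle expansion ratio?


AR = 0.17 / 0.033 = 5.2

5.2


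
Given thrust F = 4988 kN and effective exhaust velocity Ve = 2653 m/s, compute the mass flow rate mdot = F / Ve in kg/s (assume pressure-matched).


mdot = F / Ve = 4988000 / 2653 = 1880.1 kg/s

1880.1 kg/s


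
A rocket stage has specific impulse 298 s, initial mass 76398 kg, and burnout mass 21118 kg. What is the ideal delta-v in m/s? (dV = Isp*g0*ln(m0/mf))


Ve = 298 * 9.81 = 2923.38 m/s
dV = 2923.38 * ln(76398/21118) = 3759 m/s

3759 m/s


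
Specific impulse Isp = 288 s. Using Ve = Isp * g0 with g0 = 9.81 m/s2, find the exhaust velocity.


Ve = Isp * g0 = 288 * 9.81 = 2825.3 m/s

2825.3 m/s


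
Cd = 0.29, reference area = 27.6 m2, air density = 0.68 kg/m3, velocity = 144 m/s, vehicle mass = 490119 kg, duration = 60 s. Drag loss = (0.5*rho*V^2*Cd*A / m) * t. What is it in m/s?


D = 0.5 * 0.68 * 144^2 * 0.29 * 27.6 = 56430.12 N
a = 56430.12 / 490119 = 0.1151 m/s2
dV = 0.1151 * 60 = 6.9 m/s

6.9 m/s


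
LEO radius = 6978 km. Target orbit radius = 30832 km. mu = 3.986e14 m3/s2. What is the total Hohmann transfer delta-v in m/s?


V1 = sqrt(mu/r1) = 7557.94 m/s
dV1 = V1*(sqrt(2*r2/(r1+r2)) - 1) = 2094.03 m/s
V2 = sqrt(mu/r2) = 3595.57 m/s
dV2 = V2*(1 - sqrt(2*r1/(r1+r2))) = 1411.11 m/s
Total dV = 3505 m/s

3505 m/s


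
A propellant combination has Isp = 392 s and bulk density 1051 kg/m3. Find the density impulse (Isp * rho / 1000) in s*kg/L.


rho*Isp = 392 * 1051 / 1000 = 412 s*kg/L

412 s*kg/L


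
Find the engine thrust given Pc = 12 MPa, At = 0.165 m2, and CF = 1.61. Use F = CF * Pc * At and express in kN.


F = 1.61 * 12e6 * 0.165 = 3.1878e+06 N = 3187.8 kN

3187.8 kN


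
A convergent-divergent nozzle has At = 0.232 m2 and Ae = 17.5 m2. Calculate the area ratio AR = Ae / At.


AR = 17.5 / 0.232 = 75.4

75.4


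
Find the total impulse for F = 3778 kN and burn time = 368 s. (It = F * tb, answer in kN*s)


It = 3778 * 368 = 1390304 kN*s

1390304 kN*s


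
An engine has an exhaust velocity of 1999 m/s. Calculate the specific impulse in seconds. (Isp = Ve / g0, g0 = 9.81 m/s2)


Isp = Ve / g0 = 1999 / 9.81 = 203.8 s

203.8 s


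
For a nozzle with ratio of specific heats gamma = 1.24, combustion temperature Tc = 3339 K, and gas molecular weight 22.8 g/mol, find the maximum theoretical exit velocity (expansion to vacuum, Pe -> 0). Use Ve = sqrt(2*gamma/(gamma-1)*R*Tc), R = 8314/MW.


R = 8314 / 22.8 = 364.65 J/(kg.K)
Ve = sqrt(2 * 1.24 / (1.24 - 1) * 364.65 * 3339) = 3547 m/s

3547 m/s


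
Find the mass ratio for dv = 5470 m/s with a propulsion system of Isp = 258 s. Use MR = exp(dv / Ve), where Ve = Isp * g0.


Ve = 258 * 9.81 = 2530.98 m/s
MR = exp(5470 / 2530.98) = 8.682

8.682


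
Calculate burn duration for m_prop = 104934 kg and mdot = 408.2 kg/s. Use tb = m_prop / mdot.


tb = 104934 / 408.2 = 257.1 s

257.1 s


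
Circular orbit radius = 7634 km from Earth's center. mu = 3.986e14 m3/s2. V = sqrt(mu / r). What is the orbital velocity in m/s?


V = sqrt(3.986e14 / 7634000) = 7226 m/s

7226 m/s


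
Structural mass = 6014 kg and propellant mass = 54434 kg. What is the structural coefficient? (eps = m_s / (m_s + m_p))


eps = 6014 / (6014 + 54434) = 0.0995

0.0995


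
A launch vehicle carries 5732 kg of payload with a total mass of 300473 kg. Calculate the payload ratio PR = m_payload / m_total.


PR = 5732 / 300473 = 0.0191

0.0191


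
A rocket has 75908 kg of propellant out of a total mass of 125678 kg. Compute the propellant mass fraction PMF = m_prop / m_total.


PMF = 75908 / 125678 = 0.604

0.604


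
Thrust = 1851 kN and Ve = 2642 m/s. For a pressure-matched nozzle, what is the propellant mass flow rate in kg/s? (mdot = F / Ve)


mdot = F / Ve = 1851000 / 2642 = 700.6 kg/s

700.6 kg/s


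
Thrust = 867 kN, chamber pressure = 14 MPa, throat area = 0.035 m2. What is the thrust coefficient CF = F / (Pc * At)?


CF = 867000 / (14e6 * 0.035) = 1.77

1.77


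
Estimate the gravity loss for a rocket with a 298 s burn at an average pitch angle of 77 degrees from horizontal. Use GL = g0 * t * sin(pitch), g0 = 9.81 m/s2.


GL = 9.81 * 298 * sin(77 deg) = 2848 m/s

2848 m/s


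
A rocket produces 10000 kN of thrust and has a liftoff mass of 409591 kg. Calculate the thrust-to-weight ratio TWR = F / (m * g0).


TWR = 10000000 / (409591 * 9.81) = 2.49

2.49


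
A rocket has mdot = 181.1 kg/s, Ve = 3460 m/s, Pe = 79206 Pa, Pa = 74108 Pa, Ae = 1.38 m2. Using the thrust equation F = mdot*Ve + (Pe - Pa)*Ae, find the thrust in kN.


F = 181.1 * 3460 + (79206 - 74108) * 1.38 = 633641.0 N = 633.6 kN

633.6 kN


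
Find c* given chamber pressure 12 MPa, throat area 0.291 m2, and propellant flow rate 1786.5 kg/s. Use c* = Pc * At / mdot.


c* = 12e6 * 0.291 / 1786.5 = 1955 m/s

1955 m/s


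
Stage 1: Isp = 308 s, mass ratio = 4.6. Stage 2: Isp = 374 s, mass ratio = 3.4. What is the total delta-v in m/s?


dV1 = 308 * 9.81 * ln(4.6) = 4610.9 m/s
dV2 = 374 * 9.81 * ln(3.4) = 4490.0 m/s
Total dV = 4610.9 + 4490.0 = 9100.9 m/s ~ 9101 m/s

9101 m/s


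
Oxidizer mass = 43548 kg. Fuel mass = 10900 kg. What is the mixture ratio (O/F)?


MR = 43548 / 10900 = 4.0

4.0


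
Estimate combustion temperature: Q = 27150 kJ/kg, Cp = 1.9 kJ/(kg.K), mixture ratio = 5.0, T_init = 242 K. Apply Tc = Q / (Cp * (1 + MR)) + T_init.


Tc = 27150 / (1.9 * (1 + 5.0)) + 242 = 2624 K

2624 K


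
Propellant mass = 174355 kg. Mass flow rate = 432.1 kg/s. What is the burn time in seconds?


tb = 174355 / 432.1 = 403.5 s

403.5 s


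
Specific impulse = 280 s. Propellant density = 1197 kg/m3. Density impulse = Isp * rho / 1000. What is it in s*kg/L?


rho*Isp = 280 * 1197 / 1000 = 335 s*kg/L

335 s*kg/L


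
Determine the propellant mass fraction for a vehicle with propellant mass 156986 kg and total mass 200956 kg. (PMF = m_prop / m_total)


PMF = 156986 / 200956 = 0.781

0.781


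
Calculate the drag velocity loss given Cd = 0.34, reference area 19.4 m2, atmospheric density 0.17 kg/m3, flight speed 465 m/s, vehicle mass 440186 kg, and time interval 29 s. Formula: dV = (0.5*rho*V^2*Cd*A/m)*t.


D = 0.5 * 0.17 * 465^2 * 0.34 * 19.4 = 121228.71 N
a = 121228.71 / 440186 = 0.2754 m/s2
dV = 0.2754 * 29 = 8.0 m/s

8.0 m/s


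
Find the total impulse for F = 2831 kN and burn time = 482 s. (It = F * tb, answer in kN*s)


It = 2831 * 482 = 1364542 kN*s

1364542 kN*s


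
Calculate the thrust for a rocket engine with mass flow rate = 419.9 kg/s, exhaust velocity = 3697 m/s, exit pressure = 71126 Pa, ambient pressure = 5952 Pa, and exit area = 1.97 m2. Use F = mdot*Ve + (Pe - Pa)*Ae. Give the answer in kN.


F = 419.9 * 3697 + (71126 - 5952) * 1.97 = 1.6808e+06 N = 1680.8 kN

1680.8 kN


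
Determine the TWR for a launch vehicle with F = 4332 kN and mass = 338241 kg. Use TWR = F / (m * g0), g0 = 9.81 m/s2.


TWR = 4332000 / (338241 * 9.81) = 1.31

1.31


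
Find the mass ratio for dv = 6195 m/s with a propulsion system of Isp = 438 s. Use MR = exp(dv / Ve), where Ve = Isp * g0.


Ve = 438 * 9.81 = 4296.78 m/s
MR = exp(6195 / 4296.78) = 4.228

4.228


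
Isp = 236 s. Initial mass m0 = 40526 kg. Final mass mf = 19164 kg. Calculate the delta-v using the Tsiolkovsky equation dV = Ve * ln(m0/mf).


Ve = 236 * 9.81 = 2315.16 m/s
dV = 2315.16 * ln(40526/19164) = 1734 m/s

1734 m/s


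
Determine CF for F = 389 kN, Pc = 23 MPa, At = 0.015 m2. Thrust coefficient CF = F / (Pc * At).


CF = 389000 / (23e6 * 0.015) = 1.13

1.13


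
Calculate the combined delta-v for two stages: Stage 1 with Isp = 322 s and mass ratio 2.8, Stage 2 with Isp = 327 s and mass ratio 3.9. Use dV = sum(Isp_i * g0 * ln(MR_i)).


dV1 = 322 * 9.81 * ln(2.8) = 3252.4 m/s
dV2 = 327 * 9.81 * ln(3.9) = 4365.8 m/s
Total dV = 3252.4 + 4365.8 = 7618.2 m/s ~ 7618 m/s

7618 m/s


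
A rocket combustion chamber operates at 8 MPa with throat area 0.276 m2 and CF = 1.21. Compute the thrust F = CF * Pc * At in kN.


F = 1.21 * 8e6 * 0.276 = 2.6717e+06 N = 2671.7 kN

2671.7 kN


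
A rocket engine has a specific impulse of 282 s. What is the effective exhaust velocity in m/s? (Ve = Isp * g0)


Ve = Isp * g0 = 282 * 9.81 = 2766.4 m/s

2766.4 m/s


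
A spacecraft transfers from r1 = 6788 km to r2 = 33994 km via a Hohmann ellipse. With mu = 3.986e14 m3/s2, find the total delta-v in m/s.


V1 = sqrt(mu/r1) = 7662.98 m/s
dV1 = V1*(sqrt(2*r2/(r1+r2)) - 1) = 2231.19 m/s
V2 = sqrt(mu/r2) = 3424.27 m/s
dV2 = V2*(1 - sqrt(2*r1/(r1+r2))) = 1448.57 m/s
Total dV = 3680 m/s

3680 m/s


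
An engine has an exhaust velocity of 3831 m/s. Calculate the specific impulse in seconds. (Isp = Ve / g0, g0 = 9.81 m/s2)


Isp = Ve / g0 = 3831 / 9.81 = 390.5 s

390.5 s


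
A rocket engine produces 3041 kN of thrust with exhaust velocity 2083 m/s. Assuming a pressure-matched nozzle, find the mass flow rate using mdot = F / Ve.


mdot = F / Ve = 3041000 / 2083 = 1459.9 kg/s

1459.9 kg/s


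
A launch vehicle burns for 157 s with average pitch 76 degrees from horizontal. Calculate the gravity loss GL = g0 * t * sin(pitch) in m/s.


GL = 9.81 * 157 * sin(76 deg) = 1494 m/s

1494 m/s


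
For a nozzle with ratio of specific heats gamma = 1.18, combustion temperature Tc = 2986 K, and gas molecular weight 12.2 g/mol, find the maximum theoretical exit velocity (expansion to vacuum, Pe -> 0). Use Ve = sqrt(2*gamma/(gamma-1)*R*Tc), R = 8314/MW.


R = 8314 / 12.2 = 681.48 J/(kg.K)
Ve = sqrt(2 * 1.18 / (1.18 - 1) * 681.48 * 2986) = 5165 m/s

5165 m/s


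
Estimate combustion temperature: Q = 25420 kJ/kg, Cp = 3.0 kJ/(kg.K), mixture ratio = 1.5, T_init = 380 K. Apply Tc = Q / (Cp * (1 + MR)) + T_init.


Tc = 25420 / (3.0 * (1 + 1.5)) + 380 = 3769 K

3769 K


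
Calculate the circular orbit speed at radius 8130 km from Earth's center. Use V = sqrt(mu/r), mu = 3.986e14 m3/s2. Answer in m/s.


V = sqrt(3.986e14 / 8130000) = 7002 m/s

7002 m/s


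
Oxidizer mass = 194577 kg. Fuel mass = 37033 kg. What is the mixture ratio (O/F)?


MR = 194577 / 37033 = 5.25

5.25


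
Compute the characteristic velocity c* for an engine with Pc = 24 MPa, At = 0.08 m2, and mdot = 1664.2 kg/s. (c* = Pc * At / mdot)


c* = 24e6 * 0.08 / 1664.2 = 1154 m/s

1154 m/s


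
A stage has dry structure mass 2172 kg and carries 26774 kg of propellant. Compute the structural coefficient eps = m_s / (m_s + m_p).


eps = 2172 / (2172 + 26774) = 0.075

0.075


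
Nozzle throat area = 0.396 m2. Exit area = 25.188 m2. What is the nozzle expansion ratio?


AR = 25.188 / 0.396 = 63.6

63.6


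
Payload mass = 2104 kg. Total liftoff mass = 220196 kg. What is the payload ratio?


PR = 2104 / 220196 = 0.0096

0.0096


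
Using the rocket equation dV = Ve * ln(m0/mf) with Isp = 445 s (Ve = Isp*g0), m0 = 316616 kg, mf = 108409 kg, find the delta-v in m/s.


Ve = 445 * 9.81 = 4365.45 m/s
dV = 4365.45 * ln(316616/108409) = 4679 m/s

4679 m/s


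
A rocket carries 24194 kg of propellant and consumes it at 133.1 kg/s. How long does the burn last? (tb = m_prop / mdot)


tb = 24194 / 133.1 = 181.8 s

181.8 s


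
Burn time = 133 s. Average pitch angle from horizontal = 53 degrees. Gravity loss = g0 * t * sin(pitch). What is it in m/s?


GL = 9.81 * 133 * sin(53 deg) = 1042 m/s

1042 m/s


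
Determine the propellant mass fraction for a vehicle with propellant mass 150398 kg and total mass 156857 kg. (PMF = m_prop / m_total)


PMF = 150398 / 156857 = 0.959

0.959


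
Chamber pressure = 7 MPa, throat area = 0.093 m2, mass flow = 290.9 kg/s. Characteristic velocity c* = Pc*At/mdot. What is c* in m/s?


c* = 7e6 * 0.093 / 290.9 = 2238 m/s

2238 m/s


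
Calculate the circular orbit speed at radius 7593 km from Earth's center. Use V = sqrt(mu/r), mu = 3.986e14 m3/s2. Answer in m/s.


V = sqrt(3.986e14 / 7593000) = 7245 m/s

7245 m/s


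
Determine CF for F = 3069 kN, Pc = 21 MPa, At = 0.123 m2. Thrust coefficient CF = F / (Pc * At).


CF = 3069000 / (21e6 * 0.123) = 1.19

1.19
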